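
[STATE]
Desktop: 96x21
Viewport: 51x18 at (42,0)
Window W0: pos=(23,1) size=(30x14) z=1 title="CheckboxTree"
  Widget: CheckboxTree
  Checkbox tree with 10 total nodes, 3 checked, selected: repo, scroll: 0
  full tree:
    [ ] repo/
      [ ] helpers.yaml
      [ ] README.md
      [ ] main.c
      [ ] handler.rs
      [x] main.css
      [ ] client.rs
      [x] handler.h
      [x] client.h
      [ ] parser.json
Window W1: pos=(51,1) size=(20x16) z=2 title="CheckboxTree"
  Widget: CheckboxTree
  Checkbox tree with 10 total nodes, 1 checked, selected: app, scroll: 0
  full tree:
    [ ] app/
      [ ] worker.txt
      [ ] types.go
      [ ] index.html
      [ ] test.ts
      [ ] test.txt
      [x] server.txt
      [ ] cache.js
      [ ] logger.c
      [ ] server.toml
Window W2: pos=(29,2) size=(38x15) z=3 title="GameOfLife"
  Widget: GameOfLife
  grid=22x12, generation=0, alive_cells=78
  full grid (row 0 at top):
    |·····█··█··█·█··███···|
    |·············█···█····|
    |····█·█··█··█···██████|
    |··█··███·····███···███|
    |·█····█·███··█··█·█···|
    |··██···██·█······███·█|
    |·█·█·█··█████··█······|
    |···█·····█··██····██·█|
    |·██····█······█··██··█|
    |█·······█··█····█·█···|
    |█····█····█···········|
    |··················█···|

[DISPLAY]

                                                   
━━━━━━━━━┏━━━━━━━━━━━━━━━━━━┓                      
━━━━━━━━━━━━━━━━━━━━━━━━┓   ┃                      
                        ┃───┨                      
────────────────────────┨   ┃                      
                        ┃xt ┃                      
·█···█····              ┃   ┃                      
█···██████              ┃ml ┃                      
·███···███              ┃   ┃                      
·█··█·█···              ┃   ┃                      
·····███·█              ┃xt ┃                      
█··█······              ┃   ┃                      
██····██·█              ┃   ┃                      
··█··██··█              ┃oml┃                      
····█·█···              ┃   ┃                      
··········              ┃   ┃                      
━━━━━━━━━━━━━━━━━━━━━━━━┛━━━┛                      
                                                   


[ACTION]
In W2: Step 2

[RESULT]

                                                   
━━━━━━━━━┏━━━━━━━━━━━━━━━━━━┓                      
━━━━━━━━━━━━━━━━━━━━━━━━┓   ┃                      
                        ┃───┨                      
────────────────────────┨   ┃                      
                        ┃xt ┃                      
██·█··█···              ┃   ┃                      
█··██···██              ┃ml ┃                      
█····█··██              ┃   ┃                      
······█·█·              ┃   ┃                      
█·██··█···              ┃xt ┃                      
··█·····█·              ┃   ┃                      
··█··████·              ┃   ┃                      
█·█··█··█·              ┃oml┃                      
··········              ┃   ┃                      
··········              ┃   ┃                      
━━━━━━━━━━━━━━━━━━━━━━━━┛━━━┛                      
                                                   


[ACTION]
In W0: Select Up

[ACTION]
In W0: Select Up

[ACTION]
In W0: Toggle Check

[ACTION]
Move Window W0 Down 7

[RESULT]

                                                   
         ┏━━━━━━━━━━━━━━━━━━┓                      
━━━━━━━━━━━━━━━━━━━━━━━━┓   ┃                      
                        ┃───┨                      
────────────────────────┨   ┃                      
                        ┃xt ┃                      
██·█··█···              ┃   ┃                      
█··██···██              ┃ml ┃                      
█····█··██              ┃   ┃                      
······█·█·              ┃   ┃                      
█·██··█···              ┃xt ┃                      
··█·····█·              ┃   ┃                      
··█··████·              ┃   ┃                      
█·█··█··█·              ┃oml┃                      
··········              ┃   ┃                      
··········              ┃   ┃                      
━━━━━━━━━━━━━━━━━━━━━━━━┛━━━┛                      
          ┃                                        


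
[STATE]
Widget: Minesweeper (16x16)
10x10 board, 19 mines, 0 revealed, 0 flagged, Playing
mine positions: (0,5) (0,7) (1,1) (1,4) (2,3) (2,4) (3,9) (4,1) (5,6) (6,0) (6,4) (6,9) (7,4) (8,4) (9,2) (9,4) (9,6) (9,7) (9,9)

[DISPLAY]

■■■■■■■■■■      
■■■■■■■■■■      
■■■■■■■■■■      
■■■■■■■■■■      
■■■■■■■■■■      
■■■■■■■■■■      
■■■■■■■■■■      
■■■■■■■■■■      
■■■■■■■■■■      
■■■■■■■■■■      
                
                
                
                
                
                


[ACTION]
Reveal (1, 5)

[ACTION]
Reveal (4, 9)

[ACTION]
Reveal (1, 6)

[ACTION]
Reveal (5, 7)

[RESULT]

■■■■■■■■■■      
■■■■■32■■■      
■■■■■■■■■■      
■■■■■■■■■■      
■■■■■■■■■1      
■■■■■■■1■■      
■■■■■■■■■■      
■■■■■■■■■■      
■■■■■■■■■■      
■■■■■■■■■■      
                
                
                
                
                
                


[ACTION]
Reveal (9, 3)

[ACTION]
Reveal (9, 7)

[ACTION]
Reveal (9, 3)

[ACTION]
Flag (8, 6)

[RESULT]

■■■■■✹■✹■■      
■✹■■✹32■■■      
■■■✹✹■■■■■      
■■■■■■■■■✹      
■✹■■■■■■■1      
■■■■■■✹1■■      
✹■■■✹■■■■✹      
■■■■✹■■■■■      
■■■■✹■■■■■      
■■✹3✹■✹✹■✹      
                
                
                
                
                
                


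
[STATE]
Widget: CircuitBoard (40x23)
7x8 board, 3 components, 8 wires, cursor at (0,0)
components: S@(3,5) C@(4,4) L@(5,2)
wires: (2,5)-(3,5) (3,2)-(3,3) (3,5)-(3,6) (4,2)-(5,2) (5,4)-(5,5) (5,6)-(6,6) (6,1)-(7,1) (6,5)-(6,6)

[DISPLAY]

   0 1 2 3 4 5 6                        
0  [.]                                  
                                        
1                                       
                                        
2                       ·               
                        │               
3           · ─ ·       S ─ ·           
                                        
4           ·       C                   
            │                           
5           L       · ─ ·   ·           
                            │           
6       ·               · ─ ·           
        │                               
7       ·                               
Cursor: (0,0)                           
                                        
                                        
                                        
                                        
                                        
                                        


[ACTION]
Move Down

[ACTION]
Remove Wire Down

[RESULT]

   0 1 2 3 4 5 6                        
0                                       
                                        
1  [.]                                  
                                        
2                       ·               
                        │               
3           · ─ ·       S ─ ·           
                                        
4           ·       C                   
            │                           
5           L       · ─ ·   ·           
                            │           
6       ·               · ─ ·           
        │                               
7       ·                               
Cursor: (1,0)                           
                                        
                                        
                                        
                                        
                                        
                                        


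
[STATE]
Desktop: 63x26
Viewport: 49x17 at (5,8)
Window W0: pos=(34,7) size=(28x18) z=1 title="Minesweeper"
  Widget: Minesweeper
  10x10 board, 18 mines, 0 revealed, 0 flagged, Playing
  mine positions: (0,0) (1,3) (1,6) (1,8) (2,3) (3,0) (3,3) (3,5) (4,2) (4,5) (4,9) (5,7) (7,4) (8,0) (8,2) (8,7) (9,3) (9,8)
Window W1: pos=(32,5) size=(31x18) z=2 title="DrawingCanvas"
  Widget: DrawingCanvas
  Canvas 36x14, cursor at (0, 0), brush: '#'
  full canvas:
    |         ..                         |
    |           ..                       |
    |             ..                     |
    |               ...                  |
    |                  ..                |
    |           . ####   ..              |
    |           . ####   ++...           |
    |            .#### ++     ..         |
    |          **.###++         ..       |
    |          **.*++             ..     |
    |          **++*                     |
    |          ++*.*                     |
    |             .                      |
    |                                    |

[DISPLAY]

                           ┃+        ..          
                           ┃           ..        
                           ┃             ..      
                           ┃               ...   
                           ┃                  .. 
                           ┃           . ####   .
                           ┃           . ####   +
                           ┃            .#### ++ 
                           ┃          **.###++   
                           ┃          **.*++     
                           ┃          **++*      
                           ┃          ++*.*      
                           ┃             .       
                           ┃                     
                           ┗━━━━━━━━━━━━━━━━━━━━━
                             ┃                   
                             ┗━━━━━━━━━━━━━━━━━━━


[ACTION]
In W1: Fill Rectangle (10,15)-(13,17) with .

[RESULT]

                           ┃+        ..          
                           ┃           ..        
                           ┃             ..      
                           ┃               ...   
                           ┃                  .. 
                           ┃           . ####   .
                           ┃           . ####   +
                           ┃            .#### ++ 
                           ┃          **.###++   
                           ┃          **.*++     
                           ┃          **++*...   
                           ┃          ++*.*...   
                           ┃             . ...   
                           ┃               ...   
                           ┗━━━━━━━━━━━━━━━━━━━━━
                             ┃                   
                             ┗━━━━━━━━━━━━━━━━━━━


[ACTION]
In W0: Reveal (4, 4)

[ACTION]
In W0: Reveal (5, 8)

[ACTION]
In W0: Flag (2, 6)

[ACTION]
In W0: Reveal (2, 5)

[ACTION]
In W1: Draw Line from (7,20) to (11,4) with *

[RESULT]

                           ┃+        ..          
                           ┃           ..        
                           ┃             ..      
                           ┃               ...   
                           ┃                  .. 
                           ┃           . ####   .
                           ┃           . ####   +
                           ┃            .#### ***
                           ┃          **.#****   
                           ┃          ****++     
                           ┃      ******++*...   
                           ┃    **    ++*.*...   
                           ┃             . ...   
                           ┃               ...   
                           ┗━━━━━━━━━━━━━━━━━━━━━
                             ┃                   
                             ┗━━━━━━━━━━━━━━━━━━━


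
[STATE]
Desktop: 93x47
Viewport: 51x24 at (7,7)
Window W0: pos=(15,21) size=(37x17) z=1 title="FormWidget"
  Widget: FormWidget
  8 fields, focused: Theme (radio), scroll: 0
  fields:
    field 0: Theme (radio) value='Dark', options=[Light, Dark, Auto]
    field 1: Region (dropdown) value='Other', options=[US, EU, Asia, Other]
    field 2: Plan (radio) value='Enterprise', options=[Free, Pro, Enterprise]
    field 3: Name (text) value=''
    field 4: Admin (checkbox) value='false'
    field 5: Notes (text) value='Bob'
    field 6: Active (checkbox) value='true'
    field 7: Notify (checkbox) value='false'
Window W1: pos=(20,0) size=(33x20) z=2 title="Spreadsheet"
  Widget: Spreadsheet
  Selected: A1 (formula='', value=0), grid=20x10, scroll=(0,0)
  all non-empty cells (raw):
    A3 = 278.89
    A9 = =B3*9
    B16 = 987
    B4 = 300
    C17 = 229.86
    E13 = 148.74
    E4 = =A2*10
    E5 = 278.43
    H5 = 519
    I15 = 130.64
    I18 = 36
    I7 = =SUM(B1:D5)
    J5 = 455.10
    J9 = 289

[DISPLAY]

             ┃  2        0       0       0   ┃     
             ┃  3   278.89       0       0   ┃     
             ┃  4        0     300       0   ┃     
             ┃  5        0       0       0   ┃     
             ┃  6        0       0       0   ┃     
             ┃  7        0       0       0   ┃     
             ┃  8        0       0       0   ┃     
             ┃  9        0       0       0   ┃     
             ┃ 10        0       0       0   ┃     
             ┃ 11        0       0       0   ┃     
             ┃ 12        0       0       0   ┃     
             ┃ 13        0       0       0   ┃     
             ┗━━━━━━━━━━━━━━━━━━━━━━━━━━━━━━━┛     
                                                   
        ┏━━━━━━━━━━━━━━━━━━━━━━━━━━━━━━━━━━━┓      
        ┃ FormWidget                        ┃      
        ┠───────────────────────────────────┨      
        ┃> Theme:      ( ) Light  (●) Dark  ┃      
        ┃  Region:     [Other             ▼]┃      
        ┃  Plan:       ( ) Free  ( ) Pro  (●┃      
        ┃  Name:       [                   ]┃      
        ┃  Admin:      [ ]                  ┃      
        ┃  Notes:      [Bob                ]┃      
        ┃  Active:     [x]                  ┃      


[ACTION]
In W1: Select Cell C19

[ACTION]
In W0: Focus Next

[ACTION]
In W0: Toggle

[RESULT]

             ┃  2        0       0       0   ┃     
             ┃  3   278.89       0       0   ┃     
             ┃  4        0     300       0   ┃     
             ┃  5        0       0       0   ┃     
             ┃  6        0       0       0   ┃     
             ┃  7        0       0       0   ┃     
             ┃  8        0       0       0   ┃     
             ┃  9        0       0       0   ┃     
             ┃ 10        0       0       0   ┃     
             ┃ 11        0       0       0   ┃     
             ┃ 12        0       0       0   ┃     
             ┃ 13        0       0       0   ┃     
             ┗━━━━━━━━━━━━━━━━━━━━━━━━━━━━━━━┛     
                                                   
        ┏━━━━━━━━━━━━━━━━━━━━━━━━━━━━━━━━━━━┓      
        ┃ FormWidget                        ┃      
        ┠───────────────────────────────────┨      
        ┃  Theme:      ( ) Light  (●) Dark  ┃      
        ┃> Region:     [Other             ▼]┃      
        ┃  Plan:       ( ) Free  ( ) Pro  (●┃      
        ┃  Name:       [                   ]┃      
        ┃  Admin:      [ ]                  ┃      
        ┃  Notes:      [Bob                ]┃      
        ┃  Active:     [x]                  ┃      


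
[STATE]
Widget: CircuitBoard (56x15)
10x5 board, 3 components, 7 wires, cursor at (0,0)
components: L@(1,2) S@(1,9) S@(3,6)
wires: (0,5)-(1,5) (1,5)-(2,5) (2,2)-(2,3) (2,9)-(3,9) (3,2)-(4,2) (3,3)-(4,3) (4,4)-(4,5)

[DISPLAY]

   0 1 2 3 4 5 6 7 8 9                                  
0  [.]                  ·                               
                        │                               
1           L           ·               S               
                        │                               
2           · ─ ·       ·               ·               
                                        │               
3           ·   ·           S           ·               
            │   │                                       
4           ·   ·   · ─ ·                               
Cursor: (0,0)                                           
                                                        
                                                        
                                                        
                                                        


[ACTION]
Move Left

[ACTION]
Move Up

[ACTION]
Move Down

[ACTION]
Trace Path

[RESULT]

   0 1 2 3 4 5 6 7 8 9                                  
0                       ·                               
                        │                               
1  [.]      L           ·               S               
                        │                               
2           · ─ ·       ·               ·               
                                        │               
3           ·   ·           S           ·               
            │   │                                       
4           ·   ·   · ─ ·                               
Cursor: (1,0)  Trace: No connections                    
                                                        
                                                        
                                                        
                                                        


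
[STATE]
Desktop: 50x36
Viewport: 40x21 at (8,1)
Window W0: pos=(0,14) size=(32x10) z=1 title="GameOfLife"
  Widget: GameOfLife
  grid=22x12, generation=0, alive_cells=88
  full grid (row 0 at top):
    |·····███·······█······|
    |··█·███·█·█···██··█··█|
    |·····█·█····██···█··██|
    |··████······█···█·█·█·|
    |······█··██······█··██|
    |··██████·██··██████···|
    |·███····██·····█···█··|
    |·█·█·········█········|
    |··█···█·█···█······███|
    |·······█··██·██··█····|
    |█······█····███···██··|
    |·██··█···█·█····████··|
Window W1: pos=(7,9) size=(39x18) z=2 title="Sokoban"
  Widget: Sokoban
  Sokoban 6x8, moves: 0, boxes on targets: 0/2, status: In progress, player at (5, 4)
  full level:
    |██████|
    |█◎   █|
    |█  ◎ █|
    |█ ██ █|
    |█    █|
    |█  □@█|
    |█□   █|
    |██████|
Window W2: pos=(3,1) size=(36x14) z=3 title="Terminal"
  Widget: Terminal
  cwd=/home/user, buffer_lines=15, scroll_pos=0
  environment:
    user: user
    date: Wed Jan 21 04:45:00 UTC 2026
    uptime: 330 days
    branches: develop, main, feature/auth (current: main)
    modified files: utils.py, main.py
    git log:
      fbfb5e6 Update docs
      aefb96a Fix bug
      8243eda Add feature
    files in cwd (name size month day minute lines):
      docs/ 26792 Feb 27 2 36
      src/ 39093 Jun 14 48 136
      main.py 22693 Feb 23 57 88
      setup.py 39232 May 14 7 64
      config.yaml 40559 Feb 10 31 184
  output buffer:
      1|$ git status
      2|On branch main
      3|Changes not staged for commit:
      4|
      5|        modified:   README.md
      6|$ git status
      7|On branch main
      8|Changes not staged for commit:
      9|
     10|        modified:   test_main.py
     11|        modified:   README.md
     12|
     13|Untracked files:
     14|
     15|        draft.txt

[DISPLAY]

━━━━━━━━━━━━━━━━━━━━━━━━━━━━━━┓         
minal                         ┃         
──────────────────────────────┨         
t status                      ┃         
ranch main                    ┃         
ges not staged for commit:    ┃         
                              ┃         
    modified:   README.md     ┃         
t status                      ┃━━━━━━┓  
ranch main                    ┃      ┃  
ges not staged for commit:    ┃──────┨  
                              ┃      ┃  
    modified:   test_main.py  ┃      ┃  
━━━━━━━━━━━━━━━━━━━━━━━━━━━━━━┛      ┃  
█ ██ █                               ┃  
█    █                               ┃  
█  □@█                               ┃  
█□   █                               ┃  
██████                               ┃  
Moves: 0  0/2                        ┃  
                                     ┃  


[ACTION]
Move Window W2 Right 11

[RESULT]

      ┏━━━━━━━━━━━━━━━━━━━━━━━━━━━━━━━━━
      ┃ Terminal                        
      ┠─────────────────────────────────
      ┃$ git status                     
      ┃On branch main                   
      ┃Changes not staged for commit:   
      ┃                                 
      ┃        modified:   README.md    
━━━━━━┃$ git status                     
 Sokob┃On branch main                   
──────┃Changes not staged for commit:   
██████┃                                 
█◎   █┃        modified:   test_main.py 
█  ◎ █┗━━━━━━━━━━━━━━━━━━━━━━━━━━━━━━━━━
█ ██ █                               ┃  
█    █                               ┃  
█  □@█                               ┃  
█□   █                               ┃  
██████                               ┃  
Moves: 0  0/2                        ┃  
                                     ┃  


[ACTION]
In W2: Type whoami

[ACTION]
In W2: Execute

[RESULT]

      ┏━━━━━━━━━━━━━━━━━━━━━━━━━━━━━━━━━
      ┃ Terminal                        
      ┠─────────────────────────────────
      ┃                                 
      ┃        modified:   test_main.py 
      ┃        modified:   README.md    
      ┃                                 
      ┃Untracked files:                 
━━━━━━┃                                 
 Sokob┃        draft.txt                
──────┃$ whoami                         
██████┃user                             
█◎   █┃$ █                              
█  ◎ █┗━━━━━━━━━━━━━━━━━━━━━━━━━━━━━━━━━
█ ██ █                               ┃  
█    █                               ┃  
█  □@█                               ┃  
█□   █                               ┃  
██████                               ┃  
Moves: 0  0/2                        ┃  
                                     ┃  


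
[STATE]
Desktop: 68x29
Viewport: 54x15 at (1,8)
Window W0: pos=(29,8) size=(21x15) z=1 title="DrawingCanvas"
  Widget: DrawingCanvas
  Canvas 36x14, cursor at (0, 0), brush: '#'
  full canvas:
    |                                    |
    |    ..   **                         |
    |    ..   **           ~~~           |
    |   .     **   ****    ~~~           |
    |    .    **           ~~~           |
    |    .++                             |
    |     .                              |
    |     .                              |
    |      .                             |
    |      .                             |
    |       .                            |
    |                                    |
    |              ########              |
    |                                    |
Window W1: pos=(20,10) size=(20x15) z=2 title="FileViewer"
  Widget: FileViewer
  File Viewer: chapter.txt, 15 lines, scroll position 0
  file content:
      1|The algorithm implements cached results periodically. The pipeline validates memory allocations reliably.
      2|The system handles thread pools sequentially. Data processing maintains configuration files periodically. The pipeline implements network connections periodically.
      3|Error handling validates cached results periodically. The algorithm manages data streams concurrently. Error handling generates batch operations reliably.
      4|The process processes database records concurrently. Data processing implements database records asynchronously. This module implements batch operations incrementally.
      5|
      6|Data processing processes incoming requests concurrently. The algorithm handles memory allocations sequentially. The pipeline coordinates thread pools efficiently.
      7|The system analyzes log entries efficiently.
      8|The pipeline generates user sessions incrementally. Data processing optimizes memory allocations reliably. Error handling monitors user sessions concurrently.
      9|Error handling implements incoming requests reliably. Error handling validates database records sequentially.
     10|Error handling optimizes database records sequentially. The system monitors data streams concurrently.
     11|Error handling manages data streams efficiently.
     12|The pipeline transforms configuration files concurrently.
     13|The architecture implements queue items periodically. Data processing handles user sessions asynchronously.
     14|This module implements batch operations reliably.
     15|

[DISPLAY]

                            ┏━━━━━━━━━━━━━━━━━━━┓     
                            ┃ DrawingCanvas     ┃     
                   ┏━━━━━━━━━━━━━━━━━━┓─────────┨     
                   ┃ FileViewer       ┃         ┃     
                   ┠──────────────────┨*        ┃     
                   ┃The algorithm imp▲┃*        ┃     
                   ┃The system handle█┃*   **** ┃     
                   ┃Error handling va░┃*        ┃     
                   ┃The process proce░┃         ┃     
                   ┃                 ░┃         ┃     
                   ┃Data processing p░┃         ┃     
                   ┃The system analyz░┃         ┃     
                   ┃The pipeline gene░┃         ┃     
                   ┃Error handling im░┃         ┃     
                   ┃Error handling op░┃━━━━━━━━━┛     


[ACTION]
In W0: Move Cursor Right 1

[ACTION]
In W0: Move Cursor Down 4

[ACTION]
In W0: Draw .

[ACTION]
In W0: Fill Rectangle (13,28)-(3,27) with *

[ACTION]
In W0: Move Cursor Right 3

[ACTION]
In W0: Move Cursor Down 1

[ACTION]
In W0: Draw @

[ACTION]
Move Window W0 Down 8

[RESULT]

                                                      
                                                      
                   ┏━━━━━━━━━━━━━━━━━━┓               
                   ┃ FileViewer       ┃               
                   ┠──────────────────┨               
                   ┃The algorithm imp▲┃               
                   ┃The system handle█┃━━━━━━━━━┓     
                   ┃Error handling va░┃nvas     ┃     
                   ┃The process proce░┃─────────┨     
                   ┃                 ░┃         ┃     
                   ┃Data processing p░┃*        ┃     
                   ┃The system analyz░┃*        ┃     
                   ┃The pipeline gene░┃*   **** ┃     
                   ┃Error handling im░┃*        ┃     
                   ┃Error handling op░┃         ┃     


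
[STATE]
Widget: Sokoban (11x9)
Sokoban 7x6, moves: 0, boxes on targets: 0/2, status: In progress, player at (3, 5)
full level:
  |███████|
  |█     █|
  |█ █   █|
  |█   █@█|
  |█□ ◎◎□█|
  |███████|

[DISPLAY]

███████    
█     █    
█ █   █    
█   █@█    
█□ ◎◎□█    
███████    
Moves: 0  0
           
           


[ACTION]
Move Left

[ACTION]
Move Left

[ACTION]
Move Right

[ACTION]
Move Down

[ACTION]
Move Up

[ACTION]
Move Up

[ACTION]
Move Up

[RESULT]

███████    
█    @█    
█ █   █    
█   █ █    
█□ ◎◎□█    
███████    
Moves: 2  0
           
           


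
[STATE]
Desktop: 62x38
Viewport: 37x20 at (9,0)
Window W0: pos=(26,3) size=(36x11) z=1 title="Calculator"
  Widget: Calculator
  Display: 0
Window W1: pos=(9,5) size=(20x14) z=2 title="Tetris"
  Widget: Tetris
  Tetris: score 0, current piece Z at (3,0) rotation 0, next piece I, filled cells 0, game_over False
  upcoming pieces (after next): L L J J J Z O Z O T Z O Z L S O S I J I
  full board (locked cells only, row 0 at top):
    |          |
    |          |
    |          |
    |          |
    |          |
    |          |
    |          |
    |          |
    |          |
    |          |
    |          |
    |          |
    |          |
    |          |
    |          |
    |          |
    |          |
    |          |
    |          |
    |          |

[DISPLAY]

                                     
                                     
                                     
                 ┏━━━━━━━━━━━━━━━━━━━
                 ┃ Calculator        
┏━━━━━━━━━━━━━━━━━━┓─────────────────
┃ Tetris           ┃                 
┠──────────────────┨──┬───┬───┬───┐  
┃                  ┃7 │ 8 │ 9 │ ÷ │  
┃                  ┃──┼───┼───┼───┤  
┃                  ┃4 │ 5 │ 6 │ × │  
┃                  ┃──┼───┼───┼───┤  
┃                  ┃1 │ 2 │ 3 │ - │  
┃                  ┃━━━━━━━━━━━━━━━━━
┃                  ┃                 
┃                  ┃                 
┃                  ┃                 
┃                  ┃                 
┗━━━━━━━━━━━━━━━━━━┛                 
                                     


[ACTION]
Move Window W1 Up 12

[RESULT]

┏━━━━━━━━━━━━━━━━━━┓                 
┃ Tetris           ┃                 
┠──────────────────┨                 
┃                  ┃━━━━━━━━━━━━━━━━━
┃                  ┃alculator        
┃                  ┃─────────────────
┃                  ┃                 
┃                  ┃──┬───┬───┬───┐  
┃                  ┃7 │ 8 │ 9 │ ÷ │  
┃                  ┃──┼───┼───┼───┤  
┃                  ┃4 │ 5 │ 6 │ × │  
┃                  ┃──┼───┼───┼───┤  
┃                  ┃1 │ 2 │ 3 │ - │  
┗━━━━━━━━━━━━━━━━━━┛━━━━━━━━━━━━━━━━━
                                     
                                     
                                     
                                     
                                     
                                     


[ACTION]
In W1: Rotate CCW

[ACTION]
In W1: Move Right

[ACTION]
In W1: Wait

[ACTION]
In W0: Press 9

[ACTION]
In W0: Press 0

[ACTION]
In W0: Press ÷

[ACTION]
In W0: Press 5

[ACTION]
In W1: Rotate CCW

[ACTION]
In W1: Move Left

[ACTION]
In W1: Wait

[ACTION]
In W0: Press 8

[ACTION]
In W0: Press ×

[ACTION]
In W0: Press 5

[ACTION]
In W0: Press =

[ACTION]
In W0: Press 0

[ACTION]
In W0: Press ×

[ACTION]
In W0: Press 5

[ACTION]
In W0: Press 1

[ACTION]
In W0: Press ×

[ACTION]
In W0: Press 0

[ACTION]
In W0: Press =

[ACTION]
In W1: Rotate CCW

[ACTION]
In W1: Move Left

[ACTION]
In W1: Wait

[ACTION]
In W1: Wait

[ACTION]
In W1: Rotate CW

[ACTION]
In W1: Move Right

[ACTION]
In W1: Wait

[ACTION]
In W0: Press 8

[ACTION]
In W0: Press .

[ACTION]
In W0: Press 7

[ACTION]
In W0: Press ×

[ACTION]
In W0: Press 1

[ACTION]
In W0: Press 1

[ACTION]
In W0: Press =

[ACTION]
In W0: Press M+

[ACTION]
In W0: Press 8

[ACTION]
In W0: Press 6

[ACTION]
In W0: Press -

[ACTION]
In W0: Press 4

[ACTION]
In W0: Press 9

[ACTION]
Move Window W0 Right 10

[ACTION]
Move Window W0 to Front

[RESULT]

┏━━━━━━━━━━━━━━━━━━┓                 
┃ Tetris           ┃                 
┠──────────────────┨                 
┃                ┏━━━━━━━━━━━━━━━━━━━
┃                ┃ Calculator        
┃                ┠───────────────────
┃                ┃                   
┃                ┃┌───┬───┬───┬───┐  
┃                ┃│ 7 │ 8 │ 9 │ ÷ │  
┃                ┃├───┼───┼───┼───┤  
┃                ┃│ 4 │ 5 │ 6 │ × │  
┃                ┃├───┼───┼───┼───┤  
┃                ┃│ 1 │ 2 │ 3 │ - │  
┗━━━━━━━━━━━━━━━━┗━━━━━━━━━━━━━━━━━━━
                                     
                                     
                                     
                                     
                                     
                                     


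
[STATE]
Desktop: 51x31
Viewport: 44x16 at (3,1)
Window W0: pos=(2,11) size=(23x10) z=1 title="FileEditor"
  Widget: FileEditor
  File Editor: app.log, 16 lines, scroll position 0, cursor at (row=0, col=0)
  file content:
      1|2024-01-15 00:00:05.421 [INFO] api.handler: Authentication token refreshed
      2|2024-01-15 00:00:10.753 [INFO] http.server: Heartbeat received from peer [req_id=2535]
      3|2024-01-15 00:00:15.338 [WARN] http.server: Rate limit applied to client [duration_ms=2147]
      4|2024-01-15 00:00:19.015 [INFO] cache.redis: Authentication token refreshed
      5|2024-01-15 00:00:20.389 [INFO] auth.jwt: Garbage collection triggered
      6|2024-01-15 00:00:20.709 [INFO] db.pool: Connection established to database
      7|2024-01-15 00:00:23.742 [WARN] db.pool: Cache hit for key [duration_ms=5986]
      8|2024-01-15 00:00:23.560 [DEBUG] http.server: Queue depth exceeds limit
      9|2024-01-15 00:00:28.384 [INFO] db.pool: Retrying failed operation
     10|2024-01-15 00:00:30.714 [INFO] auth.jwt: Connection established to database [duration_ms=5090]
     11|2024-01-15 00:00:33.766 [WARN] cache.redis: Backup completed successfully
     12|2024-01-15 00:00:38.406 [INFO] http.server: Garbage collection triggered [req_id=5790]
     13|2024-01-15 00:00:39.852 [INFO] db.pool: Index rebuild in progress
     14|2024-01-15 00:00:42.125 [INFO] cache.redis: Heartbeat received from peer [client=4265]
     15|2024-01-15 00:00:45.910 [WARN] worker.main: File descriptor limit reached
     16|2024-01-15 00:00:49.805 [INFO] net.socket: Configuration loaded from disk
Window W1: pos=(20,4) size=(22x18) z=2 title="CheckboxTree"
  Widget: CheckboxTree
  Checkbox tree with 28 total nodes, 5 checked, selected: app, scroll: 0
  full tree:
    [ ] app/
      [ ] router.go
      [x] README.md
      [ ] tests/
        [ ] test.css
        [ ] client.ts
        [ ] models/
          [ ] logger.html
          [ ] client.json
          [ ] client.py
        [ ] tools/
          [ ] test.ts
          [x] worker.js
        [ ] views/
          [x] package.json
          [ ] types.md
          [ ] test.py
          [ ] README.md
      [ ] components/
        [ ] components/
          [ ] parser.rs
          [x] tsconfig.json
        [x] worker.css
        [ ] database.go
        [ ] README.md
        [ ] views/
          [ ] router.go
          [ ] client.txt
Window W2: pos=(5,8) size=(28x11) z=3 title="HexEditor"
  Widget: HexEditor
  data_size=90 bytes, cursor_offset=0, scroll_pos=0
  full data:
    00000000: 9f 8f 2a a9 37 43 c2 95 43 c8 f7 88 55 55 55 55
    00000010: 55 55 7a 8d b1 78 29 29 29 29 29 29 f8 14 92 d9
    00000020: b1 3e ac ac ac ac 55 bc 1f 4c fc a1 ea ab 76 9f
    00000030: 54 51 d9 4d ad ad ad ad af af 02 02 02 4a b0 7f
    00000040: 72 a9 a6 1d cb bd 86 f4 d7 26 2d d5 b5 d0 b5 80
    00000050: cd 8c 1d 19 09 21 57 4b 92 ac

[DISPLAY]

                                            
                                            
                                            
                 ┏━━━━━━━━━━━━━━━━━━━━┓     
                 ┃ CheckboxTree       ┃     
                 ┠────────────────────┨     
                 ┃>[-] app/           ┃     
  ┏━━━━━━━━━━━━━━━━━━━━━━━━━━┓r.go    ┃     
  ┃ HexEditor                ┃E.md    ┃     
  ┠──────────────────────────┨/       ┃     
━━┃00000000  9F 8f 2a a9 37 4┃t.css   ┃     
 F┃00000010  55 55 7a 8d b1 7┃ent.ts  ┃     
──┃00000020  b1 3e ac ac ac a┃els/    ┃     
█0┃00000030  54 51 d9 4d ad a┃ogger.ht┃     
20┃00000040  72 a9 a6 1d cb b┃lient.js┃     
20┃00000050  cd 8c 1d 19 09 2┃lient.py┃     


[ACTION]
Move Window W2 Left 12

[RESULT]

                                            
                                            
                                            
                 ┏━━━━━━━━━━━━━━━━━━━━┓     
                 ┃ CheckboxTree       ┃     
                 ┠────────────────────┨     
                 ┃>[-] app/           ┃     
━━━━━━━━━━━━━━━━━━━━━━━━┓router.go    ┃     
exEditor                ┃README.md    ┃     
────────────────────────┨tests/       ┃     
000000  9F 8f 2a a9 37 4┃] test.css   ┃     
000010  55 55 7a 8d b1 7┃] client.ts  ┃     
000020  b1 3e ac ac ac a┃] models/    ┃     
000030  54 51 d9 4d ad a┃[ ] logger.ht┃     
000040  72 a9 a6 1d cb b┃[ ] client.js┃     
000050  cd 8c 1d 19 09 2┃[ ] client.py┃     


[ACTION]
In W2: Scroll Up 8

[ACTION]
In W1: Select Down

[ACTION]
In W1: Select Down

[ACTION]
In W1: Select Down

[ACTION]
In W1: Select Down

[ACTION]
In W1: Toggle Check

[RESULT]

                                            
                                            
                                            
                 ┏━━━━━━━━━━━━━━━━━━━━┓     
                 ┃ CheckboxTree       ┃     
                 ┠────────────────────┨     
                 ┃ [-] app/           ┃     
━━━━━━━━━━━━━━━━━━━━━━━━┓router.go    ┃     
exEditor                ┃README.md    ┃     
────────────────────────┨tests/       ┃     
000000  9F 8f 2a a9 37 4┃] test.css   ┃     
000010  55 55 7a 8d b1 7┃] client.ts  ┃     
000020  b1 3e ac ac ac a┃] models/    ┃     
000030  54 51 d9 4d ad a┃[ ] logger.ht┃     
000040  72 a9 a6 1d cb b┃[ ] client.js┃     
000050  cd 8c 1d 19 09 2┃[ ] client.py┃     
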